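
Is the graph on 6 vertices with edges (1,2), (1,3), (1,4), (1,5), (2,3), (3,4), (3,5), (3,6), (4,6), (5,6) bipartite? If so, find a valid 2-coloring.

Step 1: Attempt 2-coloring using BFS:
  Start at vertex 1, assign color 0
  Color vertex 2 with color 1 (neighbor of 1)
  Color vertex 3 with color 1 (neighbor of 1)
  Color vertex 4 with color 1 (neighbor of 1)
  Color vertex 5 with color 1 (neighbor of 1)

Step 2: Conflict found! Vertices 2 and 3 are adjacent but have the same color.
This means the graph contains an odd cycle.

The graph is NOT bipartite.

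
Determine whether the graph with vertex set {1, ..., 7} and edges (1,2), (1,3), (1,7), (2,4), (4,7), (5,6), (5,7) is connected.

Step 1: Build adjacency list from edges:
  1: 2, 3, 7
  2: 1, 4
  3: 1
  4: 2, 7
  5: 6, 7
  6: 5
  7: 1, 4, 5

Step 2: Run BFS/DFS from vertex 1:
  Visited: {1, 2, 3, 7, 4, 5, 6}
  Reached 7 of 7 vertices

Step 3: All 7 vertices reached from vertex 1, so the graph is connected.
Answer: Yes, the graph is connected.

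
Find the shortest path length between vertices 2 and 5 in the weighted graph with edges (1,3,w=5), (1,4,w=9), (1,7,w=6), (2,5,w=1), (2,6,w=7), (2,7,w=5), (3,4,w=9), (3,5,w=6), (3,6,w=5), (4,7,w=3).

Step 1: Build adjacency list with weights:
  1: 3(w=5), 4(w=9), 7(w=6)
  2: 5(w=1), 6(w=7), 7(w=5)
  3: 1(w=5), 4(w=9), 5(w=6), 6(w=5)
  4: 1(w=9), 3(w=9), 7(w=3)
  5: 2(w=1), 3(w=6)
  6: 2(w=7), 3(w=5)
  7: 1(w=6), 2(w=5), 4(w=3)

Step 2: Apply Dijkstra's algorithm from vertex 2:
  Visit vertex 2 (distance=0)
    Update dist[5] = 1
    Update dist[6] = 7
    Update dist[7] = 5
  Visit vertex 5 (distance=1)
    Update dist[3] = 7

Step 3: Shortest path: 2 -> 5
Total weight: 1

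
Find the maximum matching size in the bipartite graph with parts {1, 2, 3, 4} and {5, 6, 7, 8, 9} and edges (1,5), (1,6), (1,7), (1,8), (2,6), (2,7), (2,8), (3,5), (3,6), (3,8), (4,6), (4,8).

Step 1: List the neighbors of each left vertex:
  1: 5, 6, 7, 8
  2: 6, 7, 8
  3: 5, 6, 8
  4: 6, 8

Step 2: Greedily match left vertices, then look for augmenting paths:
  Match 1 -- 5
  Match 2 -- 7
  Match 3 -- 8
  Match 4 -- 6
  No augmenting path remains.

Step 3: Verify this is maximum:
  Matching size 4 = min(|L|, |R|) = min(4, 5), which is an upper bound, so this matching is maximum.

Maximum matching: {(1,5), (2,7), (3,8), (4,6)}
Size: 4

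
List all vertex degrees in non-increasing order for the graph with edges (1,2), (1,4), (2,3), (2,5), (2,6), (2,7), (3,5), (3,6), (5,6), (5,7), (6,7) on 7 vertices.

Step 1: Count edges incident to each vertex:
  deg(1) = 2 (neighbors: 2, 4)
  deg(2) = 5 (neighbors: 1, 3, 5, 6, 7)
  deg(3) = 3 (neighbors: 2, 5, 6)
  deg(4) = 1 (neighbors: 1)
  deg(5) = 4 (neighbors: 2, 3, 6, 7)
  deg(6) = 4 (neighbors: 2, 3, 5, 7)
  deg(7) = 3 (neighbors: 2, 5, 6)

Step 2: Sort degrees in non-increasing order:
  Degrees: [2, 5, 3, 1, 4, 4, 3] -> sorted: [5, 4, 4, 3, 3, 2, 1]

Degree sequence: [5, 4, 4, 3, 3, 2, 1]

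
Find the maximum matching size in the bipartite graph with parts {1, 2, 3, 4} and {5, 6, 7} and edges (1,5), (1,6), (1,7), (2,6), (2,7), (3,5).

Step 1: List the neighbors of each left vertex:
  1: 5, 6, 7
  2: 6, 7
  3: 5
  4: (none)

Step 2: Greedily match left vertices, then look for augmenting paths:
  Match 1 -- 7
  Match 2 -- 6
  Match 3 -- 5
  No augmenting path remains.

Step 3: Verify this is maximum:
  Matching size 3 = min(|L|, |R|) = min(4, 3), which is an upper bound, so this matching is maximum.

Maximum matching: {(1,7), (2,6), (3,5)}
Size: 3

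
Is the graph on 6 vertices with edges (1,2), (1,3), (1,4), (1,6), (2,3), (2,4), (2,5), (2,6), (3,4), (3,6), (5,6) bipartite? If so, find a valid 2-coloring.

Step 1: Attempt 2-coloring using BFS:
  Start at vertex 1, assign color 0
  Color vertex 2 with color 1 (neighbor of 1)
  Color vertex 3 with color 1 (neighbor of 1)
  Color vertex 4 with color 1 (neighbor of 1)
  Color vertex 6 with color 1 (neighbor of 1)

Step 2: Conflict found! Vertices 2 and 3 are adjacent but have the same color.
This means the graph contains an odd cycle.

The graph is NOT bipartite.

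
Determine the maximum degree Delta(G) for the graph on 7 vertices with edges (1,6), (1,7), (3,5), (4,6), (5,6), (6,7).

Step 1: Count edges incident to each vertex:
  deg(1) = 2 (neighbors: 6, 7)
  deg(2) = 0 (neighbors: none)
  deg(3) = 1 (neighbors: 5)
  deg(4) = 1 (neighbors: 6)
  deg(5) = 2 (neighbors: 3, 6)
  deg(6) = 4 (neighbors: 1, 4, 5, 7)
  deg(7) = 2 (neighbors: 1, 6)

Step 2: Find maximum:
  max(2, 0, 1, 1, 2, 4, 2) = 4 (vertex 6)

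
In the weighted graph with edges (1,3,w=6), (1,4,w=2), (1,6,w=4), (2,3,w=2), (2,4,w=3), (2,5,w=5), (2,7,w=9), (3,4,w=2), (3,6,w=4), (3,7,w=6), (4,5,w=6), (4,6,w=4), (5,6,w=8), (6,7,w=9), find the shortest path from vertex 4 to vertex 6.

Step 1: Build adjacency list with weights:
  1: 3(w=6), 4(w=2), 6(w=4)
  2: 3(w=2), 4(w=3), 5(w=5), 7(w=9)
  3: 1(w=6), 2(w=2), 4(w=2), 6(w=4), 7(w=6)
  4: 1(w=2), 2(w=3), 3(w=2), 5(w=6), 6(w=4)
  5: 2(w=5), 4(w=6), 6(w=8)
  6: 1(w=4), 3(w=4), 4(w=4), 5(w=8), 7(w=9)
  7: 2(w=9), 3(w=6), 6(w=9)

Step 2: Apply Dijkstra's algorithm from vertex 4:
  Visit vertex 4 (distance=0)
    Update dist[1] = 2
    Update dist[2] = 3
    Update dist[3] = 2
    Update dist[5] = 6
    Update dist[6] = 4
  Visit vertex 1 (distance=2)
  Visit vertex 3 (distance=2)
    Update dist[7] = 8
  Visit vertex 2 (distance=3)
  Visit vertex 6 (distance=4)

Step 3: Shortest path: 4 -> 6
Total weight: 4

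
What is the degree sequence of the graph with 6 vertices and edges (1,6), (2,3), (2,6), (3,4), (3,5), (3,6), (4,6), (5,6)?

Step 1: Count edges incident to each vertex:
  deg(1) = 1 (neighbors: 6)
  deg(2) = 2 (neighbors: 3, 6)
  deg(3) = 4 (neighbors: 2, 4, 5, 6)
  deg(4) = 2 (neighbors: 3, 6)
  deg(5) = 2 (neighbors: 3, 6)
  deg(6) = 5 (neighbors: 1, 2, 3, 4, 5)

Step 2: Sort degrees in non-increasing order:
  Degrees: [1, 2, 4, 2, 2, 5] -> sorted: [5, 4, 2, 2, 2, 1]

Degree sequence: [5, 4, 2, 2, 2, 1]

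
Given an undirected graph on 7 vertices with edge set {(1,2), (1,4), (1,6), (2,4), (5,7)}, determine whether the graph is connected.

Step 1: Build adjacency list from edges:
  1: 2, 4, 6
  2: 1, 4
  3: (none)
  4: 1, 2
  5: 7
  6: 1
  7: 5

Step 2: Run BFS/DFS from vertex 1:
  Visited: {1, 2, 4, 6}
  Reached 4 of 7 vertices

Step 3: Only 4 of 7 vertices reached. Graph is disconnected.
Connected components: {1, 2, 4, 6}, {3}, {5, 7}
Answer: No, the graph is not connected (3 components).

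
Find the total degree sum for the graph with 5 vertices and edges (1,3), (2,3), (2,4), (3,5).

Step 1: Count edges incident to each vertex:
  deg(1) = 1 (neighbors: 3)
  deg(2) = 2 (neighbors: 3, 4)
  deg(3) = 3 (neighbors: 1, 2, 5)
  deg(4) = 1 (neighbors: 2)
  deg(5) = 1 (neighbors: 3)

Step 2: Sum all degrees:
  1 + 2 + 3 + 1 + 1 = 8

Verification: sum of degrees = 2 * |E| = 2 * 4 = 8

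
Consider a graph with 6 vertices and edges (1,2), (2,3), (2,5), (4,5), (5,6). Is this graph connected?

Step 1: Build adjacency list from edges:
  1: 2
  2: 1, 3, 5
  3: 2
  4: 5
  5: 2, 4, 6
  6: 5

Step 2: Run BFS/DFS from vertex 1:
  Visited: {1, 2, 3, 5, 4, 6}
  Reached 6 of 6 vertices

Step 3: All 6 vertices reached from vertex 1, so the graph is connected.
Answer: Yes, the graph is connected.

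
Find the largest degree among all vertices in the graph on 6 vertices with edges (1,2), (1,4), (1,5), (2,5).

Step 1: Count edges incident to each vertex:
  deg(1) = 3 (neighbors: 2, 4, 5)
  deg(2) = 2 (neighbors: 1, 5)
  deg(3) = 0 (neighbors: none)
  deg(4) = 1 (neighbors: 1)
  deg(5) = 2 (neighbors: 1, 2)
  deg(6) = 0 (neighbors: none)

Step 2: Find maximum:
  max(3, 2, 0, 1, 2, 0) = 3 (vertex 1)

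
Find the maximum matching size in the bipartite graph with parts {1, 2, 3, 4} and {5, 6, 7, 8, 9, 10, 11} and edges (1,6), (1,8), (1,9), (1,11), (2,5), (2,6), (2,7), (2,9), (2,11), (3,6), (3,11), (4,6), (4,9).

Step 1: List the neighbors of each left vertex:
  1: 6, 8, 9, 11
  2: 5, 6, 7, 9, 11
  3: 6, 11
  4: 6, 9

Step 2: Greedily match left vertices, then look for augmenting paths:
  Match 1 -- 6
  Match 2 -- 5
  Match 3 -- 11
  Match 4 -- 9
  No augmenting path remains.

Step 3: Verify this is maximum:
  Matching size 4 = min(|L|, |R|) = min(4, 7), which is an upper bound, so this matching is maximum.

Maximum matching: {(1,6), (2,5), (3,11), (4,9)}
Size: 4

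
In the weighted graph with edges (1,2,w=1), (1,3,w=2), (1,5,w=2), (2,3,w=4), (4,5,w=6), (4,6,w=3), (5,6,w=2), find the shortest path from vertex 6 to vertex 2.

Step 1: Build adjacency list with weights:
  1: 2(w=1), 3(w=2), 5(w=2)
  2: 1(w=1), 3(w=4)
  3: 1(w=2), 2(w=4)
  4: 5(w=6), 6(w=3)
  5: 1(w=2), 4(w=6), 6(w=2)
  6: 4(w=3), 5(w=2)

Step 2: Apply Dijkstra's algorithm from vertex 6:
  Visit vertex 6 (distance=0)
    Update dist[4] = 3
    Update dist[5] = 2
  Visit vertex 5 (distance=2)
    Update dist[1] = 4
  Visit vertex 4 (distance=3)
  Visit vertex 1 (distance=4)
    Update dist[2] = 5
    Update dist[3] = 6
  Visit vertex 2 (distance=5)

Step 3: Shortest path: 6 -> 5 -> 1 -> 2
Total weight: 2 + 2 + 1 = 5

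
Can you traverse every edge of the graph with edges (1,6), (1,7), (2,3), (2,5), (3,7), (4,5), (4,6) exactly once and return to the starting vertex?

Step 1: Find the degree of each vertex:
  deg(1) = 2
  deg(2) = 2
  deg(3) = 2
  deg(4) = 2
  deg(5) = 2
  deg(6) = 2
  deg(7) = 2

Step 2: Count vertices with odd degree:
  All vertices have even degree (0 odd-degree vertices)

Step 3: Apply Euler's theorem:
  - Eulerian circuit exists iff graph is connected and all vertices have even degree
  - Eulerian path exists iff graph is connected and has 0 or 2 odd-degree vertices

Graph is connected with 0 odd-degree vertices.
Both Eulerian circuit and Eulerian path exist.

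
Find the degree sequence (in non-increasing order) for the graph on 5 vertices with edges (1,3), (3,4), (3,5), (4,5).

Step 1: Count edges incident to each vertex:
  deg(1) = 1 (neighbors: 3)
  deg(2) = 0 (neighbors: none)
  deg(3) = 3 (neighbors: 1, 4, 5)
  deg(4) = 2 (neighbors: 3, 5)
  deg(5) = 2 (neighbors: 3, 4)

Step 2: Sort degrees in non-increasing order:
  Degrees: [1, 0, 3, 2, 2] -> sorted: [3, 2, 2, 1, 0]

Degree sequence: [3, 2, 2, 1, 0]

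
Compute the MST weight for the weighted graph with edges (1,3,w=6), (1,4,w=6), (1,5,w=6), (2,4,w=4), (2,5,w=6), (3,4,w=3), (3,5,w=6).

Apply Kruskal's algorithm (sort edges by weight, add if no cycle):

Sorted edges by weight:
  (3,4) w=3
  (2,4) w=4
  (1,5) w=6
  (1,3) w=6
  (1,4) w=6
  (2,5) w=6
  (3,5) w=6

Add edge (3,4) w=3 -- no cycle. Running total: 3
Add edge (2,4) w=4 -- no cycle. Running total: 7
Add edge (1,5) w=6 -- no cycle. Running total: 13
Add edge (1,3) w=6 -- no cycle. Running total: 19

MST edges: (3,4,w=3), (2,4,w=4), (1,5,w=6), (1,3,w=6)
Total MST weight: 3 + 4 + 6 + 6 = 19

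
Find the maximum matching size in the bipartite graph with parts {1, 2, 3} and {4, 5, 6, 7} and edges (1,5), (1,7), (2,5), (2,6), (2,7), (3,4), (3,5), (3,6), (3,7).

Step 1: List the neighbors of each left vertex:
  1: 5, 7
  2: 5, 6, 7
  3: 4, 5, 6, 7

Step 2: Greedily match left vertices, then look for augmenting paths:
  Match 1 -- 5
  Match 2 -- 6
  Match 3 -- 4
  No augmenting path remains.

Step 3: Verify this is maximum:
  Matching size 3 = min(|L|, |R|) = min(3, 4), which is an upper bound, so this matching is maximum.

Maximum matching: {(1,5), (2,6), (3,4)}
Size: 3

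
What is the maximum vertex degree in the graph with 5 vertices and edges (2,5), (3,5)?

Step 1: Count edges incident to each vertex:
  deg(1) = 0 (neighbors: none)
  deg(2) = 1 (neighbors: 5)
  deg(3) = 1 (neighbors: 5)
  deg(4) = 0 (neighbors: none)
  deg(5) = 2 (neighbors: 2, 3)

Step 2: Find maximum:
  max(0, 1, 1, 0, 2) = 2 (vertex 5)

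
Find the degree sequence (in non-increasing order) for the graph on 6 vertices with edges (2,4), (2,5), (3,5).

Step 1: Count edges incident to each vertex:
  deg(1) = 0 (neighbors: none)
  deg(2) = 2 (neighbors: 4, 5)
  deg(3) = 1 (neighbors: 5)
  deg(4) = 1 (neighbors: 2)
  deg(5) = 2 (neighbors: 2, 3)
  deg(6) = 0 (neighbors: none)

Step 2: Sort degrees in non-increasing order:
  Degrees: [0, 2, 1, 1, 2, 0] -> sorted: [2, 2, 1, 1, 0, 0]

Degree sequence: [2, 2, 1, 1, 0, 0]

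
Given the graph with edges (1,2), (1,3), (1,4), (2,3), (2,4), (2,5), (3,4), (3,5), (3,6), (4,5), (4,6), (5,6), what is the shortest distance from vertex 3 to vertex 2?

Step 1: Build adjacency list:
  1: 2, 3, 4
  2: 1, 3, 4, 5
  3: 1, 2, 4, 5, 6
  4: 1, 2, 3, 5, 6
  5: 2, 3, 4, 6
  6: 3, 4, 5

Step 2: BFS from vertex 3 to find shortest path to 2:
  vertex 1 reached at distance 1
  vertex 2 reached at distance 1

Step 3: Shortest path: 3 -> 2
Path length: 1 edge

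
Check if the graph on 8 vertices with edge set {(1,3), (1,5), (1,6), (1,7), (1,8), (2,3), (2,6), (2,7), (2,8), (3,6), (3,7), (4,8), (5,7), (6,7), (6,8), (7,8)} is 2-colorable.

Step 1: Attempt 2-coloring using BFS:
  Start at vertex 1, assign color 0
  Color vertex 3 with color 1 (neighbor of 1)
  Color vertex 5 with color 1 (neighbor of 1)
  Color vertex 6 with color 1 (neighbor of 1)
  Color vertex 7 with color 1 (neighbor of 1)
  Color vertex 8 with color 1 (neighbor of 1)
  Color vertex 2 with color 0 (neighbor of 3)

Step 2: Conflict found! Vertices 3 and 6 are adjacent but have the same color.
This means the graph contains an odd cycle.

The graph is NOT bipartite.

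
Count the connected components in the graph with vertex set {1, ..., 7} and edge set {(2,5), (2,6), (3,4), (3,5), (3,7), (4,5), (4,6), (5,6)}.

Step 1: Build adjacency list from edges:
  1: (none)
  2: 5, 6
  3: 4, 5, 7
  4: 3, 5, 6
  5: 2, 3, 4, 6
  6: 2, 4, 5
  7: 3

Step 2: Run BFS/DFS from vertex 1:
  Visited: {1}
  Reached 1 of 7 vertices

Step 3: Only 1 of 7 vertices reached. Graph is disconnected.
Connected components: {1}, {2, 3, 4, 5, 6, 7}
Number of connected components: 2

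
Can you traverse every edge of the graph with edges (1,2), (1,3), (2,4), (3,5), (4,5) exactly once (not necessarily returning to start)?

Step 1: Find the degree of each vertex:
  deg(1) = 2
  deg(2) = 2
  deg(3) = 2
  deg(4) = 2
  deg(5) = 2

Step 2: Count vertices with odd degree:
  All vertices have even degree (0 odd-degree vertices)

Step 3: Apply Euler's theorem:
  - Eulerian circuit exists iff graph is connected and all vertices have even degree
  - Eulerian path exists iff graph is connected and has 0 or 2 odd-degree vertices

Graph is connected with 0 odd-degree vertices.
Both Eulerian circuit and Eulerian path exist.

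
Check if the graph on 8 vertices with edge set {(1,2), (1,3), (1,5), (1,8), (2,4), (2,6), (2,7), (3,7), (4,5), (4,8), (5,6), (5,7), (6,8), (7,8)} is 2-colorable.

Step 1: Attempt 2-coloring using BFS:
  Start at vertex 1, assign color 0
  Color vertex 2 with color 1 (neighbor of 1)
  Color vertex 3 with color 1 (neighbor of 1)
  Color vertex 5 with color 1 (neighbor of 1)
  Color vertex 8 with color 1 (neighbor of 1)
  Color vertex 4 with color 0 (neighbor of 2)
  Color vertex 6 with color 0 (neighbor of 2)
  Color vertex 7 with color 0 (neighbor of 2)

Step 2: 2-coloring succeeded. No conflicts found.
  Set A (color 0): {1, 4, 6, 7}
  Set B (color 1): {2, 3, 5, 8}

The graph is bipartite with partition {1, 4, 6, 7}, {2, 3, 5, 8}.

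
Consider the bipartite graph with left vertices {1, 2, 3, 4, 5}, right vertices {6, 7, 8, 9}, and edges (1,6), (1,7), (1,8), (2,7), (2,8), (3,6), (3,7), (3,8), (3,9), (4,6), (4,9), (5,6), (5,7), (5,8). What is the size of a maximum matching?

Step 1: List the neighbors of each left vertex:
  1: 6, 7, 8
  2: 7, 8
  3: 6, 7, 8, 9
  4: 6, 9
  5: 6, 7, 8

Step 2: Greedily match left vertices, then look for augmenting paths:
  Match 1 -- 6
  Match 2 -- 7
  Match 3 -- 8
  Match 4 -- 9
  No augmenting path remains.

Step 3: Verify this is maximum:
  Matching size 4 = min(|L|, |R|) = min(5, 4), which is an upper bound, so this matching is maximum.

Maximum matching: {(1,6), (2,7), (3,8), (4,9)}
Size: 4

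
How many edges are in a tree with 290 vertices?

A tree on n vertices always has exactly n - 1 edges.
For n = 290: edges = 290 - 1 = 289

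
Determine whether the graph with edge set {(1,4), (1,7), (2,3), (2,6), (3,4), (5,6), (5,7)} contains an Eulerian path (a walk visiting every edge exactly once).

Step 1: Find the degree of each vertex:
  deg(1) = 2
  deg(2) = 2
  deg(3) = 2
  deg(4) = 2
  deg(5) = 2
  deg(6) = 2
  deg(7) = 2

Step 2: Count vertices with odd degree:
  All vertices have even degree (0 odd-degree vertices)

Step 3: Apply Euler's theorem:
  - Eulerian circuit exists iff graph is connected and all vertices have even degree
  - Eulerian path exists iff graph is connected and has 0 or 2 odd-degree vertices

Graph is connected with 0 odd-degree vertices.
Both Eulerian circuit and Eulerian path exist.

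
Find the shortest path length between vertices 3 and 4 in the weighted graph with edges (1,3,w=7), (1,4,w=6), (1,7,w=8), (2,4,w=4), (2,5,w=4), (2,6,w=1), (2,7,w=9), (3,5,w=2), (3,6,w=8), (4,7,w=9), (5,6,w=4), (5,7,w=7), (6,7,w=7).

Step 1: Build adjacency list with weights:
  1: 3(w=7), 4(w=6), 7(w=8)
  2: 4(w=4), 5(w=4), 6(w=1), 7(w=9)
  3: 1(w=7), 5(w=2), 6(w=8)
  4: 1(w=6), 2(w=4), 7(w=9)
  5: 2(w=4), 3(w=2), 6(w=4), 7(w=7)
  6: 2(w=1), 3(w=8), 5(w=4), 7(w=7)
  7: 1(w=8), 2(w=9), 4(w=9), 5(w=7), 6(w=7)

Step 2: Apply Dijkstra's algorithm from vertex 3:
  Visit vertex 3 (distance=0)
    Update dist[1] = 7
    Update dist[5] = 2
    Update dist[6] = 8
  Visit vertex 5 (distance=2)
    Update dist[2] = 6
    Update dist[6] = 6
    Update dist[7] = 9
  Visit vertex 2 (distance=6)
    Update dist[4] = 10
  Visit vertex 6 (distance=6)
  Visit vertex 1 (distance=7)
  Visit vertex 7 (distance=9)
  Visit vertex 4 (distance=10)

Step 3: Shortest path: 3 -> 5 -> 2 -> 4
Total weight: 2 + 4 + 4 = 10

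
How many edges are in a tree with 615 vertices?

A tree on n vertices always has exactly n - 1 edges.
For n = 615: edges = 615 - 1 = 614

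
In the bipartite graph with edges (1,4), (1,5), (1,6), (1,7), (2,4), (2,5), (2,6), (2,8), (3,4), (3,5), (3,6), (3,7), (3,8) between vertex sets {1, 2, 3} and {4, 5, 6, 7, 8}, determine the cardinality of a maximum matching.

Step 1: List the neighbors of each left vertex:
  1: 4, 5, 6, 7
  2: 4, 5, 6, 8
  3: 4, 5, 6, 7, 8

Step 2: Greedily match left vertices, then look for augmenting paths:
  Match 1 -- 4
  Match 2 -- 5
  Match 3 -- 6
  No augmenting path remains.

Step 3: Verify this is maximum:
  Matching size 3 = min(|L|, |R|) = min(3, 5), which is an upper bound, so this matching is maximum.

Maximum matching: {(1,4), (2,5), (3,6)}
Size: 3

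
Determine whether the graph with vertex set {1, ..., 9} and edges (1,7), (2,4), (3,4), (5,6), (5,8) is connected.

Step 1: Build adjacency list from edges:
  1: 7
  2: 4
  3: 4
  4: 2, 3
  5: 6, 8
  6: 5
  7: 1
  8: 5
  9: (none)

Step 2: Run BFS/DFS from vertex 1:
  Visited: {1, 7}
  Reached 2 of 9 vertices

Step 3: Only 2 of 9 vertices reached. Graph is disconnected.
Connected components: {1, 7}, {2, 3, 4}, {5, 6, 8}, {9}
Answer: No, the graph is not connected (4 components).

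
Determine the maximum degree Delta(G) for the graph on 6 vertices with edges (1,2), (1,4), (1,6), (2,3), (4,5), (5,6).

Step 1: Count edges incident to each vertex:
  deg(1) = 3 (neighbors: 2, 4, 6)
  deg(2) = 2 (neighbors: 1, 3)
  deg(3) = 1 (neighbors: 2)
  deg(4) = 2 (neighbors: 1, 5)
  deg(5) = 2 (neighbors: 4, 6)
  deg(6) = 2 (neighbors: 1, 5)

Step 2: Find maximum:
  max(3, 2, 1, 2, 2, 2) = 3 (vertex 1)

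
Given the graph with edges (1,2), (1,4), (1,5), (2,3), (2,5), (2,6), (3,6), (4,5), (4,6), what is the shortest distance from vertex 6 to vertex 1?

Step 1: Build adjacency list:
  1: 2, 4, 5
  2: 1, 3, 5, 6
  3: 2, 6
  4: 1, 5, 6
  5: 1, 2, 4
  6: 2, 3, 4

Step 2: BFS from vertex 6 to find shortest path to 1:
  vertex 2 reached at distance 1
  vertex 3 reached at distance 1
  vertex 4 reached at distance 1
  vertex 1 reached at distance 2

Step 3: Shortest path: 6 -> 2 -> 1
Path length: 2 edges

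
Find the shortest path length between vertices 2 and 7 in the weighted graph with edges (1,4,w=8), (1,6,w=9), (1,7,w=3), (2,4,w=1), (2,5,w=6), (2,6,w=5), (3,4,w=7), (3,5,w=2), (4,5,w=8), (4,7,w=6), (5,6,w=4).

Step 1: Build adjacency list with weights:
  1: 4(w=8), 6(w=9), 7(w=3)
  2: 4(w=1), 5(w=6), 6(w=5)
  3: 4(w=7), 5(w=2)
  4: 1(w=8), 2(w=1), 3(w=7), 5(w=8), 7(w=6)
  5: 2(w=6), 3(w=2), 4(w=8), 6(w=4)
  6: 1(w=9), 2(w=5), 5(w=4)
  7: 1(w=3), 4(w=6)

Step 2: Apply Dijkstra's algorithm from vertex 2:
  Visit vertex 2 (distance=0)
    Update dist[4] = 1
    Update dist[5] = 6
    Update dist[6] = 5
  Visit vertex 4 (distance=1)
    Update dist[1] = 9
    Update dist[3] = 8
    Update dist[7] = 7
  Visit vertex 6 (distance=5)
  Visit vertex 5 (distance=6)
  Visit vertex 7 (distance=7)

Step 3: Shortest path: 2 -> 4 -> 7
Total weight: 1 + 6 = 7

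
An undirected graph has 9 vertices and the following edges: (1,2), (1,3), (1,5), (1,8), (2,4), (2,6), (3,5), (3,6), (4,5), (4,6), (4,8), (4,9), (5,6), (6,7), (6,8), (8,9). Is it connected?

Step 1: Build adjacency list from edges:
  1: 2, 3, 5, 8
  2: 1, 4, 6
  3: 1, 5, 6
  4: 2, 5, 6, 8, 9
  5: 1, 3, 4, 6
  6: 2, 3, 4, 5, 7, 8
  7: 6
  8: 1, 4, 6, 9
  9: 4, 8

Step 2: Run BFS/DFS from vertex 1:
  Visited: {1, 2, 3, 5, 8, 4, 6, 9, 7}
  Reached 9 of 9 vertices

Step 3: All 9 vertices reached from vertex 1, so the graph is connected.
Answer: Yes, the graph is connected.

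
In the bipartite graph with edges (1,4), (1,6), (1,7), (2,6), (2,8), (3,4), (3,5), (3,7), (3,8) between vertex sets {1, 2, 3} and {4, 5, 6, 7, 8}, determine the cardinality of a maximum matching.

Step 1: List the neighbors of each left vertex:
  1: 4, 6, 7
  2: 6, 8
  3: 4, 5, 7, 8

Step 2: Greedily match left vertices, then look for augmenting paths:
  Match 1 -- 4
  Match 2 -- 6
  Match 3 -- 5
  No augmenting path remains.

Step 3: Verify this is maximum:
  Matching size 3 = min(|L|, |R|) = min(3, 5), which is an upper bound, so this matching is maximum.

Maximum matching: {(1,4), (2,6), (3,5)}
Size: 3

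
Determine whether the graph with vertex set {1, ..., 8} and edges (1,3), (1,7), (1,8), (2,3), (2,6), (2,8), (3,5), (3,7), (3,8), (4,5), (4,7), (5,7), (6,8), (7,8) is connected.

Step 1: Build adjacency list from edges:
  1: 3, 7, 8
  2: 3, 6, 8
  3: 1, 2, 5, 7, 8
  4: 5, 7
  5: 3, 4, 7
  6: 2, 8
  7: 1, 3, 4, 5, 8
  8: 1, 2, 3, 6, 7

Step 2: Run BFS/DFS from vertex 1:
  Visited: {1, 3, 7, 8, 2, 5, 4, 6}
  Reached 8 of 8 vertices

Step 3: All 8 vertices reached from vertex 1, so the graph is connected.
Answer: Yes, the graph is connected.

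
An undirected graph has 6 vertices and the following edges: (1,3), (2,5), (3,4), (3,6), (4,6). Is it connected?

Step 1: Build adjacency list from edges:
  1: 3
  2: 5
  3: 1, 4, 6
  4: 3, 6
  5: 2
  6: 3, 4

Step 2: Run BFS/DFS from vertex 1:
  Visited: {1, 3, 4, 6}
  Reached 4 of 6 vertices

Step 3: Only 4 of 6 vertices reached. Graph is disconnected.
Connected components: {1, 3, 4, 6}, {2, 5}
Answer: No, the graph is not connected (2 components).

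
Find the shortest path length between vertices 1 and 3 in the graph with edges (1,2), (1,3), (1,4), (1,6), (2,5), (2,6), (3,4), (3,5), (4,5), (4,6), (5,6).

Step 1: Build adjacency list:
  1: 2, 3, 4, 6
  2: 1, 5, 6
  3: 1, 4, 5
  4: 1, 3, 5, 6
  5: 2, 3, 4, 6
  6: 1, 2, 4, 5

Step 2: BFS from vertex 1 to find shortest path to 3:
  vertex 2 reached at distance 1
  vertex 3 reached at distance 1

Step 3: Shortest path: 1 -> 3
Path length: 1 edge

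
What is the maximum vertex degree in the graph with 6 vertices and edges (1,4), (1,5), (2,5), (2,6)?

Step 1: Count edges incident to each vertex:
  deg(1) = 2 (neighbors: 4, 5)
  deg(2) = 2 (neighbors: 5, 6)
  deg(3) = 0 (neighbors: none)
  deg(4) = 1 (neighbors: 1)
  deg(5) = 2 (neighbors: 1, 2)
  deg(6) = 1 (neighbors: 2)

Step 2: Find maximum:
  max(2, 2, 0, 1, 2, 1) = 2 (vertex 1)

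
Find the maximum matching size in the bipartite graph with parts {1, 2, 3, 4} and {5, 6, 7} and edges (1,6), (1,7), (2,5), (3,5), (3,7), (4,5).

Step 1: List the neighbors of each left vertex:
  1: 6, 7
  2: 5
  3: 5, 7
  4: 5

Step 2: Greedily match left vertices, then look for augmenting paths:
  Match 1 -- 6
  Match 2 -- 5
  Match 3 -- 7
  No augmenting path remains.

Step 3: Verify this is maximum:
  Matching size 3 = min(|L|, |R|) = min(4, 3), which is an upper bound, so this matching is maximum.

Maximum matching: {(1,6), (2,5), (3,7)}
Size: 3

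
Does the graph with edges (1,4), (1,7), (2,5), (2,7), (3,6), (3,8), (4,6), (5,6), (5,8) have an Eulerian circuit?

Step 1: Find the degree of each vertex:
  deg(1) = 2
  deg(2) = 2
  deg(3) = 2
  deg(4) = 2
  deg(5) = 3
  deg(6) = 3
  deg(7) = 2
  deg(8) = 2

Step 2: Count vertices with odd degree:
  Odd-degree vertices: 5, 6 (2 total)

Step 3: Apply Euler's theorem:
  - Eulerian circuit exists iff graph is connected and all vertices have even degree
  - Eulerian path exists iff graph is connected and has 0 or 2 odd-degree vertices

Graph is connected with exactly 2 odd-degree vertices (5, 6).
Eulerian path exists (starting and ending at the odd-degree vertices), but no Eulerian circuit.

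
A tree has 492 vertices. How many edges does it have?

A tree on n vertices always has exactly n - 1 edges.
For n = 492: edges = 492 - 1 = 491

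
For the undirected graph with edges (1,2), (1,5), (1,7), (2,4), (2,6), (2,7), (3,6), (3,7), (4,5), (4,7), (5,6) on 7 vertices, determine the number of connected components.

Step 1: Build adjacency list from edges:
  1: 2, 5, 7
  2: 1, 4, 6, 7
  3: 6, 7
  4: 2, 5, 7
  5: 1, 4, 6
  6: 2, 3, 5
  7: 1, 2, 3, 4

Step 2: Run BFS/DFS from vertex 1:
  Visited: {1, 2, 5, 7, 4, 6, 3}
  Reached 7 of 7 vertices

Step 3: All 7 vertices reached from vertex 1, so the graph is connected.
Number of connected components: 1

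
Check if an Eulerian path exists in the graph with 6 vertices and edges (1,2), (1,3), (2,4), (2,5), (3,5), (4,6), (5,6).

Step 1: Find the degree of each vertex:
  deg(1) = 2
  deg(2) = 3
  deg(3) = 2
  deg(4) = 2
  deg(5) = 3
  deg(6) = 2

Step 2: Count vertices with odd degree:
  Odd-degree vertices: 2, 5 (2 total)

Step 3: Apply Euler's theorem:
  - Eulerian circuit exists iff graph is connected and all vertices have even degree
  - Eulerian path exists iff graph is connected and has 0 or 2 odd-degree vertices

Graph is connected with exactly 2 odd-degree vertices (2, 5).
Eulerian path exists (starting and ending at the odd-degree vertices), but no Eulerian circuit.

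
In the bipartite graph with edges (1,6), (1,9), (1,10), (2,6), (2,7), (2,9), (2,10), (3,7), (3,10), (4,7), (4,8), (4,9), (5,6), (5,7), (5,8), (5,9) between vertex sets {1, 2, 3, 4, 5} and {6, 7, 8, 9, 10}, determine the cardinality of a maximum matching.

Step 1: List the neighbors of each left vertex:
  1: 6, 9, 10
  2: 6, 7, 9, 10
  3: 7, 10
  4: 7, 8, 9
  5: 6, 7, 8, 9

Step 2: Greedily match left vertices, then look for augmenting paths:
  Match 1 -- 6
  Match 2 -- 7
  Match 3 -- 10
  Match 4 -- 8
  Match 5 -- 9
  No augmenting path remains.

Step 3: Verify this is maximum:
  Matching size 5 = min(|L|, |R|) = min(5, 5), which is an upper bound, so this matching is maximum.

Maximum matching: {(1,6), (2,7), (3,10), (4,8), (5,9)}
Size: 5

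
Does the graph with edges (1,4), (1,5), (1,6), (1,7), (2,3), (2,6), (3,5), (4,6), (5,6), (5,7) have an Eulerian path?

Step 1: Find the degree of each vertex:
  deg(1) = 4
  deg(2) = 2
  deg(3) = 2
  deg(4) = 2
  deg(5) = 4
  deg(6) = 4
  deg(7) = 2

Step 2: Count vertices with odd degree:
  All vertices have even degree (0 odd-degree vertices)

Step 3: Apply Euler's theorem:
  - Eulerian circuit exists iff graph is connected and all vertices have even degree
  - Eulerian path exists iff graph is connected and has 0 or 2 odd-degree vertices

Graph is connected with 0 odd-degree vertices.
Both Eulerian circuit and Eulerian path exist.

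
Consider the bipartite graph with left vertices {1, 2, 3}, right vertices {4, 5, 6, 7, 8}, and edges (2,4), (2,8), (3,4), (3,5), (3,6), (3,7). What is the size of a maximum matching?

Step 1: List the neighbors of each left vertex:
  1: (none)
  2: 4, 8
  3: 4, 5, 6, 7

Step 2: Greedily match left vertices, then look for augmenting paths:
  Match 2 -- 4
  Match 3 -- 5
  No augmenting path remains.

Step 3: Verify this is maximum:
  Matching has size 2. The vertex set {2, 3} covers every edge and has size 2; any matching has at most one edge per cover vertex, so 2 is maximum (König's theorem).

Maximum matching: {(2,4), (3,5)}
Size: 2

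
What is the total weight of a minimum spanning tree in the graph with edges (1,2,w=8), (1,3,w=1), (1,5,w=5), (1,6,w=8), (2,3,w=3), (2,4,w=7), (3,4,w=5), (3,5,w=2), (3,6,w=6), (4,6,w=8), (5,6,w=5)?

Apply Kruskal's algorithm (sort edges by weight, add if no cycle):

Sorted edges by weight:
  (1,3) w=1
  (3,5) w=2
  (2,3) w=3
  (1,5) w=5
  (3,4) w=5
  (5,6) w=5
  (3,6) w=6
  (2,4) w=7
  (1,6) w=8
  (1,2) w=8
  (4,6) w=8

Add edge (1,3) w=1 -- no cycle. Running total: 1
Add edge (3,5) w=2 -- no cycle. Running total: 3
Add edge (2,3) w=3 -- no cycle. Running total: 6
Skip edge (1,5) w=5 -- would create cycle
Add edge (3,4) w=5 -- no cycle. Running total: 11
Add edge (5,6) w=5 -- no cycle. Running total: 16

MST edges: (1,3,w=1), (3,5,w=2), (2,3,w=3), (3,4,w=5), (5,6,w=5)
Total MST weight: 1 + 2 + 3 + 5 + 5 = 16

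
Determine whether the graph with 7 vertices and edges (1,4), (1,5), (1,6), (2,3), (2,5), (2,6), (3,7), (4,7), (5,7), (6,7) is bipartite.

Step 1: Attempt 2-coloring using BFS:
  Start at vertex 1, assign color 0
  Color vertex 4 with color 1 (neighbor of 1)
  Color vertex 5 with color 1 (neighbor of 1)
  Color vertex 6 with color 1 (neighbor of 1)
  Color vertex 7 with color 0 (neighbor of 4)
  Color vertex 2 with color 0 (neighbor of 5)
  Color vertex 3 with color 1 (neighbor of 7)

Step 2: 2-coloring succeeded. No conflicts found.
  Set A (color 0): {1, 2, 7}
  Set B (color 1): {3, 4, 5, 6}

The graph is bipartite with partition {1, 2, 7}, {3, 4, 5, 6}.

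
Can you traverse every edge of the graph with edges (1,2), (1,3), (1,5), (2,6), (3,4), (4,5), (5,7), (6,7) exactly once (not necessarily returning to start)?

Step 1: Find the degree of each vertex:
  deg(1) = 3
  deg(2) = 2
  deg(3) = 2
  deg(4) = 2
  deg(5) = 3
  deg(6) = 2
  deg(7) = 2

Step 2: Count vertices with odd degree:
  Odd-degree vertices: 1, 5 (2 total)

Step 3: Apply Euler's theorem:
  - Eulerian circuit exists iff graph is connected and all vertices have even degree
  - Eulerian path exists iff graph is connected and has 0 or 2 odd-degree vertices

Graph is connected with exactly 2 odd-degree vertices (1, 5).
Eulerian path exists (starting and ending at the odd-degree vertices), but no Eulerian circuit.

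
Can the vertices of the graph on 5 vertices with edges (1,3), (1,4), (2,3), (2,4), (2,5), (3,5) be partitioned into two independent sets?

Step 1: Attempt 2-coloring using BFS:
  Start at vertex 1, assign color 0
  Color vertex 3 with color 1 (neighbor of 1)
  Color vertex 4 with color 1 (neighbor of 1)
  Color vertex 2 with color 0 (neighbor of 3)
  Color vertex 5 with color 0 (neighbor of 3)

Step 2: Conflict found! Vertices 2 and 5 are adjacent but have the same color.
This means the graph contains an odd cycle.

The graph is NOT bipartite.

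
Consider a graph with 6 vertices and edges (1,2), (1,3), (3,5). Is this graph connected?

Step 1: Build adjacency list from edges:
  1: 2, 3
  2: 1
  3: 1, 5
  4: (none)
  5: 3
  6: (none)

Step 2: Run BFS/DFS from vertex 1:
  Visited: {1, 2, 3, 5}
  Reached 4 of 6 vertices

Step 3: Only 4 of 6 vertices reached. Graph is disconnected.
Connected components: {1, 2, 3, 5}, {4}, {6}
Answer: No, the graph is not connected (3 components).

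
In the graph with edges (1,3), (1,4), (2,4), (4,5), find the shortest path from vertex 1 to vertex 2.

Step 1: Build adjacency list:
  1: 3, 4
  2: 4
  3: 1
  4: 1, 2, 5
  5: 4

Step 2: BFS from vertex 1 to find shortest path to 2:
  vertex 3 reached at distance 1
  vertex 4 reached at distance 1
  vertex 2 reached at distance 2

Step 3: Shortest path: 1 -> 4 -> 2
Path length: 2 edges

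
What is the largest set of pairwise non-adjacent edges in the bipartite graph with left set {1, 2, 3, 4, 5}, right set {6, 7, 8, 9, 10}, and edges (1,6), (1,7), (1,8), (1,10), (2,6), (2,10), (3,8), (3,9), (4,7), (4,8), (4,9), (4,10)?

Step 1: List the neighbors of each left vertex:
  1: 6, 7, 8, 10
  2: 6, 10
  3: 8, 9
  4: 7, 8, 9, 10
  5: (none)

Step 2: Greedily match left vertices, then look for augmenting paths:
  Match 1 -- 6
  Match 2 -- 10
  Match 3 -- 8
  Match 4 -- 7
  No augmenting path remains.

Step 3: Verify this is maximum:
  Matching has size 4. The vertex set {1, 2, 3, 4} covers every edge and has size 4; any matching has at most one edge per cover vertex, so 4 is maximum (König's theorem).

Maximum matching: {(1,6), (2,10), (3,8), (4,7)}
Size: 4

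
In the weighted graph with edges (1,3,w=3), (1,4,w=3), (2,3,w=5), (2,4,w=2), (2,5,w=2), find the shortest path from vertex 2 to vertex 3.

Step 1: Build adjacency list with weights:
  1: 3(w=3), 4(w=3)
  2: 3(w=5), 4(w=2), 5(w=2)
  3: 1(w=3), 2(w=5)
  4: 1(w=3), 2(w=2)
  5: 2(w=2)

Step 2: Apply Dijkstra's algorithm from vertex 2:
  Visit vertex 2 (distance=0)
    Update dist[3] = 5
    Update dist[4] = 2
    Update dist[5] = 2
  Visit vertex 4 (distance=2)
    Update dist[1] = 5
  Visit vertex 5 (distance=2)
  Visit vertex 1 (distance=5)
  Visit vertex 3 (distance=5)

Step 3: Shortest path: 2 -> 3
Total weight: 5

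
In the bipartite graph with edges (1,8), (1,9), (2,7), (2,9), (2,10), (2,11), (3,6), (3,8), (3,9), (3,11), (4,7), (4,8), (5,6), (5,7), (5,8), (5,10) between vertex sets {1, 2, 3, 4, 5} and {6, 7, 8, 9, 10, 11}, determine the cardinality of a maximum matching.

Step 1: List the neighbors of each left vertex:
  1: 8, 9
  2: 7, 9, 10, 11
  3: 6, 8, 9, 11
  4: 7, 8
  5: 6, 7, 8, 10

Step 2: Greedily match left vertices, then look for augmenting paths:
  Match 1 -- 8
  Match 2 -- 9
  Match 3 -- 6
  Match 4 -- 7
  Match 5 -- 10
  No augmenting path remains.

Step 3: Verify this is maximum:
  Matching size 5 = min(|L|, |R|) = min(5, 6), which is an upper bound, so this matching is maximum.

Maximum matching: {(1,8), (2,9), (3,6), (4,7), (5,10)}
Size: 5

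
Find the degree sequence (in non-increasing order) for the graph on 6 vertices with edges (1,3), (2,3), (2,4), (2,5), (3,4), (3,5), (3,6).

Step 1: Count edges incident to each vertex:
  deg(1) = 1 (neighbors: 3)
  deg(2) = 3 (neighbors: 3, 4, 5)
  deg(3) = 5 (neighbors: 1, 2, 4, 5, 6)
  deg(4) = 2 (neighbors: 2, 3)
  deg(5) = 2 (neighbors: 2, 3)
  deg(6) = 1 (neighbors: 3)

Step 2: Sort degrees in non-increasing order:
  Degrees: [1, 3, 5, 2, 2, 1] -> sorted: [5, 3, 2, 2, 1, 1]

Degree sequence: [5, 3, 2, 2, 1, 1]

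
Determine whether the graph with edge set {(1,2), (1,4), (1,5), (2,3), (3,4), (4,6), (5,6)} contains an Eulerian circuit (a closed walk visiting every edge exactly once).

Step 1: Find the degree of each vertex:
  deg(1) = 3
  deg(2) = 2
  deg(3) = 2
  deg(4) = 3
  deg(5) = 2
  deg(6) = 2

Step 2: Count vertices with odd degree:
  Odd-degree vertices: 1, 4 (2 total)

Step 3: Apply Euler's theorem:
  - Eulerian circuit exists iff graph is connected and all vertices have even degree
  - Eulerian path exists iff graph is connected and has 0 or 2 odd-degree vertices

Graph is connected with exactly 2 odd-degree vertices (1, 4).
Eulerian path exists (starting and ending at the odd-degree vertices), but no Eulerian circuit.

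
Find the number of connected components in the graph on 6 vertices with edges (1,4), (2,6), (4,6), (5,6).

Step 1: Build adjacency list from edges:
  1: 4
  2: 6
  3: (none)
  4: 1, 6
  5: 6
  6: 2, 4, 5

Step 2: Run BFS/DFS from vertex 1:
  Visited: {1, 4, 6, 2, 5}
  Reached 5 of 6 vertices

Step 3: Only 5 of 6 vertices reached. Graph is disconnected.
Connected components: {1, 2, 4, 5, 6}, {3}
Number of connected components: 2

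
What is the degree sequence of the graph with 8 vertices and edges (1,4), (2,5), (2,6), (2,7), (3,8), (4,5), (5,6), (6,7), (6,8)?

Step 1: Count edges incident to each vertex:
  deg(1) = 1 (neighbors: 4)
  deg(2) = 3 (neighbors: 5, 6, 7)
  deg(3) = 1 (neighbors: 8)
  deg(4) = 2 (neighbors: 1, 5)
  deg(5) = 3 (neighbors: 2, 4, 6)
  deg(6) = 4 (neighbors: 2, 5, 7, 8)
  deg(7) = 2 (neighbors: 2, 6)
  deg(8) = 2 (neighbors: 3, 6)

Step 2: Sort degrees in non-increasing order:
  Degrees: [1, 3, 1, 2, 3, 4, 2, 2] -> sorted: [4, 3, 3, 2, 2, 2, 1, 1]

Degree sequence: [4, 3, 3, 2, 2, 2, 1, 1]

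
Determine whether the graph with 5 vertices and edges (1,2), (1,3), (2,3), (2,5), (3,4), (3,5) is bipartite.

Step 1: Attempt 2-coloring using BFS:
  Start at vertex 1, assign color 0
  Color vertex 2 with color 1 (neighbor of 1)
  Color vertex 3 with color 1 (neighbor of 1)

Step 2: Conflict found! Vertices 2 and 3 are adjacent but have the same color.
This means the graph contains an odd cycle.

The graph is NOT bipartite.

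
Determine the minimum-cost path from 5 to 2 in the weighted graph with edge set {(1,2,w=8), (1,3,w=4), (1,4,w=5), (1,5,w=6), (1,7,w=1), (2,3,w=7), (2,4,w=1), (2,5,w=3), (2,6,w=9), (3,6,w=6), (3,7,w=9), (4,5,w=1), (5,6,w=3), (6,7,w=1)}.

Step 1: Build adjacency list with weights:
  1: 2(w=8), 3(w=4), 4(w=5), 5(w=6), 7(w=1)
  2: 1(w=8), 3(w=7), 4(w=1), 5(w=3), 6(w=9)
  3: 1(w=4), 2(w=7), 6(w=6), 7(w=9)
  4: 1(w=5), 2(w=1), 5(w=1)
  5: 1(w=6), 2(w=3), 4(w=1), 6(w=3)
  6: 2(w=9), 3(w=6), 5(w=3), 7(w=1)
  7: 1(w=1), 3(w=9), 6(w=1)

Step 2: Apply Dijkstra's algorithm from vertex 5:
  Visit vertex 5 (distance=0)
    Update dist[1] = 6
    Update dist[2] = 3
    Update dist[4] = 1
    Update dist[6] = 3
  Visit vertex 4 (distance=1)
    Update dist[2] = 2
  Visit vertex 2 (distance=2)
    Update dist[3] = 9

Step 3: Shortest path: 5 -> 4 -> 2
Total weight: 1 + 1 = 2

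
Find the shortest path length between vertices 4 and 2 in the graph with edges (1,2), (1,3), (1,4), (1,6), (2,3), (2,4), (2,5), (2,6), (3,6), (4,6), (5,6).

Step 1: Build adjacency list:
  1: 2, 3, 4, 6
  2: 1, 3, 4, 5, 6
  3: 1, 2, 6
  4: 1, 2, 6
  5: 2, 6
  6: 1, 2, 3, 4, 5

Step 2: BFS from vertex 4 to find shortest path to 2:
  vertex 1 reached at distance 1
  vertex 2 reached at distance 1

Step 3: Shortest path: 4 -> 2
Path length: 1 edge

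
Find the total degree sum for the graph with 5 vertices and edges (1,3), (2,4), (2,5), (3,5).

Step 1: Count edges incident to each vertex:
  deg(1) = 1 (neighbors: 3)
  deg(2) = 2 (neighbors: 4, 5)
  deg(3) = 2 (neighbors: 1, 5)
  deg(4) = 1 (neighbors: 2)
  deg(5) = 2 (neighbors: 2, 3)

Step 2: Sum all degrees:
  1 + 2 + 2 + 1 + 2 = 8

Verification: sum of degrees = 2 * |E| = 2 * 4 = 8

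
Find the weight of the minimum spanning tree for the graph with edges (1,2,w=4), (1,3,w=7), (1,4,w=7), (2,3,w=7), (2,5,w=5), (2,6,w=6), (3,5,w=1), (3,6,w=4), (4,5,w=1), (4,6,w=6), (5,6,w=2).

Apply Kruskal's algorithm (sort edges by weight, add if no cycle):

Sorted edges by weight:
  (3,5) w=1
  (4,5) w=1
  (5,6) w=2
  (1,2) w=4
  (3,6) w=4
  (2,5) w=5
  (2,6) w=6
  (4,6) w=6
  (1,3) w=7
  (1,4) w=7
  (2,3) w=7

Add edge (3,5) w=1 -- no cycle. Running total: 1
Add edge (4,5) w=1 -- no cycle. Running total: 2
Add edge (5,6) w=2 -- no cycle. Running total: 4
Add edge (1,2) w=4 -- no cycle. Running total: 8
Skip edge (3,6) w=4 -- would create cycle
Add edge (2,5) w=5 -- no cycle. Running total: 13

MST edges: (3,5,w=1), (4,5,w=1), (5,6,w=2), (1,2,w=4), (2,5,w=5)
Total MST weight: 1 + 1 + 2 + 4 + 5 = 13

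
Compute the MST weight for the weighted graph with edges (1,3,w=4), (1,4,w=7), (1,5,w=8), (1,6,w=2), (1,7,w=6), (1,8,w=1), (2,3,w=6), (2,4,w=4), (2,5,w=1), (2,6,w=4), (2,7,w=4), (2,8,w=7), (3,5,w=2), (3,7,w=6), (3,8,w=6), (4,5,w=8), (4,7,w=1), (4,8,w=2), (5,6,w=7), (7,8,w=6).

Apply Kruskal's algorithm (sort edges by weight, add if no cycle):

Sorted edges by weight:
  (1,8) w=1
  (2,5) w=1
  (4,7) w=1
  (1,6) w=2
  (3,5) w=2
  (4,8) w=2
  (1,3) w=4
  (2,7) w=4
  (2,6) w=4
  (2,4) w=4
  (1,7) w=6
  (2,3) w=6
  (3,7) w=6
  (3,8) w=6
  (7,8) w=6
  (1,4) w=7
  (2,8) w=7
  (5,6) w=7
  (1,5) w=8
  (4,5) w=8

Add edge (1,8) w=1 -- no cycle. Running total: 1
Add edge (2,5) w=1 -- no cycle. Running total: 2
Add edge (4,7) w=1 -- no cycle. Running total: 3
Add edge (1,6) w=2 -- no cycle. Running total: 5
Add edge (3,5) w=2 -- no cycle. Running total: 7
Add edge (4,8) w=2 -- no cycle. Running total: 9
Add edge (1,3) w=4 -- no cycle. Running total: 13

MST edges: (1,8,w=1), (2,5,w=1), (4,7,w=1), (1,6,w=2), (3,5,w=2), (4,8,w=2), (1,3,w=4)
Total MST weight: 1 + 1 + 1 + 2 + 2 + 2 + 4 = 13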